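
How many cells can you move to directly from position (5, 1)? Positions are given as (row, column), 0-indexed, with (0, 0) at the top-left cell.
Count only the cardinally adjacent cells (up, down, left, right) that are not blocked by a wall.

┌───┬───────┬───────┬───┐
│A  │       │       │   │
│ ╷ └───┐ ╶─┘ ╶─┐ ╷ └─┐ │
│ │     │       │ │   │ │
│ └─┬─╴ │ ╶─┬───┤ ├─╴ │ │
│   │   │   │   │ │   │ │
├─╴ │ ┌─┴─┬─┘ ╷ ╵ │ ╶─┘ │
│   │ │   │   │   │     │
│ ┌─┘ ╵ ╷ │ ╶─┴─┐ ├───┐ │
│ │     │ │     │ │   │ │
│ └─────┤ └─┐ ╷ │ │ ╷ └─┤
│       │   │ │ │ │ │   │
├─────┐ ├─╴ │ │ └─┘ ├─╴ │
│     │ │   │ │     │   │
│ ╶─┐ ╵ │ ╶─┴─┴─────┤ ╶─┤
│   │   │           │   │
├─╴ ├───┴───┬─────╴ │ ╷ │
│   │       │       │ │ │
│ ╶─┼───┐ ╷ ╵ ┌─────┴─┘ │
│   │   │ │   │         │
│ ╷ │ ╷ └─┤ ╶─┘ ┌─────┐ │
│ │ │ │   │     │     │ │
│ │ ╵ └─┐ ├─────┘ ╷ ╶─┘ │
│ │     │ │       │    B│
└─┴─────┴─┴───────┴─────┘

Checking passable neighbors of (5, 1):
Neighbors: (5, 0), (5, 2)
Count: 2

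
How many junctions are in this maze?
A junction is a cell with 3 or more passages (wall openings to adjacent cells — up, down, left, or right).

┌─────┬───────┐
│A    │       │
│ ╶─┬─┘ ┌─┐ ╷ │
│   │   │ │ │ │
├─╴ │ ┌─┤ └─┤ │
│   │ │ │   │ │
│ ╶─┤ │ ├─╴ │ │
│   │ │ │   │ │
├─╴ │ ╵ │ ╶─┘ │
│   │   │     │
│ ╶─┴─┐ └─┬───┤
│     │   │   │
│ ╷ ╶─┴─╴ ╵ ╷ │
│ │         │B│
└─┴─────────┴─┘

Checking each cell for number of passages:

Junctions found (3+ passages):
  (0, 5): 3 passages
  (4, 3): 3 passages
  (5, 0): 3 passages
  (5, 1): 3 passages
  (6, 4): 3 passages
Total junctions: 5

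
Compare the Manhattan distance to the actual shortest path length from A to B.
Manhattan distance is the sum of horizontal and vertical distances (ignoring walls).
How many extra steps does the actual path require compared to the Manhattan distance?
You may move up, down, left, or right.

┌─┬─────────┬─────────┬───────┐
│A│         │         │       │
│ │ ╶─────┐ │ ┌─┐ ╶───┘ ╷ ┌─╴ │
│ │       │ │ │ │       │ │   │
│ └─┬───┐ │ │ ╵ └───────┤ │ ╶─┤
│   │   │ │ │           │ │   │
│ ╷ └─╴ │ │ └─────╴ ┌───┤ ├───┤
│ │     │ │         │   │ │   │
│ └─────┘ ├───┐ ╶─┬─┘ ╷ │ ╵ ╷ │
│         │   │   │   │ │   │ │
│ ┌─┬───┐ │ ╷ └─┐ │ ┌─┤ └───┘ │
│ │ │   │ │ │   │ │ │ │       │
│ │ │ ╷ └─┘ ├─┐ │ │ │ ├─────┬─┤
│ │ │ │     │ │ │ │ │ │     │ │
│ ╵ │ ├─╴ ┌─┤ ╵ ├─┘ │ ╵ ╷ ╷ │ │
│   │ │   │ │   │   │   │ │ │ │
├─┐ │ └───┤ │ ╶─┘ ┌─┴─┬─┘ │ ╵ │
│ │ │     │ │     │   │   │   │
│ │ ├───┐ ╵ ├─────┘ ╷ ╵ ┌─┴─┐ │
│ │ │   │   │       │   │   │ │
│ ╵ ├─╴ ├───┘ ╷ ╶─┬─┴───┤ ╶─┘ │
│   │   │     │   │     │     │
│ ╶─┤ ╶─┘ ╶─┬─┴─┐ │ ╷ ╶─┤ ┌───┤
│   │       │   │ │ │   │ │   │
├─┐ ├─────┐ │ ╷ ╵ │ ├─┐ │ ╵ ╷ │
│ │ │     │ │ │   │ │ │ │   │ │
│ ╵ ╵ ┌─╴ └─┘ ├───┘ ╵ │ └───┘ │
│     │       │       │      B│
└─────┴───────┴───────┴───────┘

Manhattan distance: |13 - 0| + |14 - 0| = 27
Actual path length: 57
Extra steps: 57 - 27 = 30

Solution:

┌─┬─────────┬─────────┬───────┐
│A│         │         │       │
│ │ ╶─────┐ │ ┌─┐ ╶───┘ ╷ ┌─╴ │
│↓│       │ │ │ │       │ │   │
│ └─┬───┐ │ │ ╵ └───────┤ │ ╶─┤
│↓  │   │ │ │           │ │   │
│ ╷ └─╴ │ │ └─────╴ ┌───┤ ├───┤
│↓│     │ │         │   │ │   │
│ └─────┘ ├───┐ ╶─┬─┘ ╷ │ ╵ ╷ │
│↓        │   │   │   │ │   │ │
│ ┌─┬───┐ │ ╷ └─┐ │ ┌─┤ └───┘ │
│↓│ │   │ │ │   │ │ │ │       │
│ │ │ ╷ └─┘ ├─┐ │ │ │ ├─────┬─┤
│↓│ │ │     │ │ │ │ │ │  ↱ ↓│ │
│ ╵ │ ├─╴ ┌─┤ ╵ ├─┘ │ ╵ ╷ ╷ │ │
│↳ ↓│ │   │ │   │   │   │↑│↓│ │
├─┐ │ └───┤ │ ╶─┘ ┌─┴─┬─┘ │ ╵ │
│ │↓│     │ │     │↱ ↓│↱ ↑│↳ ↓│
│ │ ├───┐ ╵ ├─────┘ ╷ ╵ ┌─┴─┐ │
│ │↓│   │   │  ↱ → ↑│↳ ↑│   │↓│
│ ╵ ├─╴ ├───┘ ╷ ╶─┬─┴───┤ ╶─┘ │
│↓ ↲│   │     │↑ ↰│     │↓ ← ↲│
│ ╶─┤ ╶─┘ ╶─┬─┴─┐ │ ╷ ╶─┤ ┌───┤
│↳ ↓│       │↱ ↓│↑│ │   │↓│↱ ↓│
├─┐ ├─────┐ │ ╷ ╵ │ ├─┐ │ ╵ ╷ │
│ │↓│↱ → ↓│ │↑│↳ ↑│ │ │ │↳ ↑│↓│
│ ╵ ╵ ┌─╴ └─┘ ├───┘ ╵ │ └───┘ │
│  ↳ ↑│  ↳ → ↑│       │      B│
└─────┴───────┴───────┴───────┘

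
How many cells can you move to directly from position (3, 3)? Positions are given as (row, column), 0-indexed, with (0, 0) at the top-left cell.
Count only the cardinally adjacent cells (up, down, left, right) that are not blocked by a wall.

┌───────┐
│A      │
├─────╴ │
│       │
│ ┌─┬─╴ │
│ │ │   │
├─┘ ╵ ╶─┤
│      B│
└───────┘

Checking passable neighbors of (3, 3):
Neighbors: (3, 2)
Count: 1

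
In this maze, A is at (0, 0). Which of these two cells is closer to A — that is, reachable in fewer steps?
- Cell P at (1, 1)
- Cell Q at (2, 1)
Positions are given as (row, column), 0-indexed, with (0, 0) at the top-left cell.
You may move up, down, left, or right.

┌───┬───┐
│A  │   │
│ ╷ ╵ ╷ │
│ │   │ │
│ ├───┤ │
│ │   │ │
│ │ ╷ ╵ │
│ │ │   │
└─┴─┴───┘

Shortest path A → P at (1, 1): 2 steps
Shortest path A → Q at (2, 1): 11 steps

P is closer (2 steps vs 11 steps).

Path to P:

┌───┬───┐
│A ↓│   │
│ ╷ ╵ ╷ │
│ │P  │ │
│ ├───┤ │
│ │   │ │
│ │ ╷ ╵ │
│ │ │   │
└─┴─┴───┘

Path to Q:

┌───┬───┐
│A ↓│↱ ↓│
│ ╷ ╵ ╷ │
│ │↳ ↑│↓│
│ ├───┤ │
│ │Q ↰│↓│
│ │ ╷ ╵ │
│ │ │↑ ↲│
└─┴─┴───┘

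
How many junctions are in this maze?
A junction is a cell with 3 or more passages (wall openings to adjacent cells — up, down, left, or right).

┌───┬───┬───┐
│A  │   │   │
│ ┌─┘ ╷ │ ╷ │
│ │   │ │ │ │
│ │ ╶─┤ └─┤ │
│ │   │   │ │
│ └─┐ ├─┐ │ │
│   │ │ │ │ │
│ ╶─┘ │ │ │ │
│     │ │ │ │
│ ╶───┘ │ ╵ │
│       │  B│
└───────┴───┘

Checking each cell for number of passages:

Junctions found (3+ passages):
  (3, 0): 3 passages
  (4, 0): 3 passages
Total junctions: 2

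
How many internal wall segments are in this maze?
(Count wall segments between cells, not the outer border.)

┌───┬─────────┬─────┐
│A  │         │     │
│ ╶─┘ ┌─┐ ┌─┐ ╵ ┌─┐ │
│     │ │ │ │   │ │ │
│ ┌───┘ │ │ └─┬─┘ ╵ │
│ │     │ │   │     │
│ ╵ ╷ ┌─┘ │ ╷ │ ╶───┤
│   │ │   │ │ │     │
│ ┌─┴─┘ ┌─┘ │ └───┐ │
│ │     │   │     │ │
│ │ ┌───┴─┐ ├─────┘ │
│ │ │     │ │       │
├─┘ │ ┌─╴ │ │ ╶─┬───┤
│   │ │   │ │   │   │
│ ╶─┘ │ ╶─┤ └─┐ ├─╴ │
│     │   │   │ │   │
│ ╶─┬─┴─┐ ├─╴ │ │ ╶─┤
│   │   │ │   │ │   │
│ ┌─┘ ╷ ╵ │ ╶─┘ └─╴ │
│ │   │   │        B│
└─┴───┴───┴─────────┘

Counting internal wall segments:
Total internal walls: 81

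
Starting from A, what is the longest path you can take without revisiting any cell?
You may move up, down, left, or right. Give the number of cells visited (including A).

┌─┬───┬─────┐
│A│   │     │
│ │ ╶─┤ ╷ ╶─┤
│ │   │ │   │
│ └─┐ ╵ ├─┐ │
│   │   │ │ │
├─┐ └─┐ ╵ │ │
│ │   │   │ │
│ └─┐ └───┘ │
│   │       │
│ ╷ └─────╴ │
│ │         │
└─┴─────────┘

Finding longest simple path using DFS:
Start: (0, 0)
Longest path visits 23 cells
Path: A → down → down → right → down → right → down → right → right → right → up → up → up → left → up → left → down → down → left → up → left → up → right

Solution:

┌─┬───┬─────┐
│A│↱ B│↓ ↰  │
│ │ ╶─┤ ╷ ╶─┤
│↓│↑ ↰│↓│↑ ↰│
│ └─┐ ╵ ├─┐ │
│↳ ↓│↑ ↲│ │↑│
├─┐ └─┐ ╵ │ │
│ │↳ ↓│   │↑│
│ └─┐ └───┘ │
│   │↳ → → ↑│
│ ╷ └─────╴ │
│ │         │
└─┴─────────┘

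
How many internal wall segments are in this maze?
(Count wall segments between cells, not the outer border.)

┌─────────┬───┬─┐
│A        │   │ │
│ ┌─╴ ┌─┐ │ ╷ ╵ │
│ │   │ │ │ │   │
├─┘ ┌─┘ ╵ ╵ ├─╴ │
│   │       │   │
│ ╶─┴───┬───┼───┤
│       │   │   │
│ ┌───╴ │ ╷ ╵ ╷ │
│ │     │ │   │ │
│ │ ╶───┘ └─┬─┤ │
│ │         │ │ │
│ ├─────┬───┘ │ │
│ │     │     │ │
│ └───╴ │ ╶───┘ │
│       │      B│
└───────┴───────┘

Counting internal wall segments:
Total internal walls: 49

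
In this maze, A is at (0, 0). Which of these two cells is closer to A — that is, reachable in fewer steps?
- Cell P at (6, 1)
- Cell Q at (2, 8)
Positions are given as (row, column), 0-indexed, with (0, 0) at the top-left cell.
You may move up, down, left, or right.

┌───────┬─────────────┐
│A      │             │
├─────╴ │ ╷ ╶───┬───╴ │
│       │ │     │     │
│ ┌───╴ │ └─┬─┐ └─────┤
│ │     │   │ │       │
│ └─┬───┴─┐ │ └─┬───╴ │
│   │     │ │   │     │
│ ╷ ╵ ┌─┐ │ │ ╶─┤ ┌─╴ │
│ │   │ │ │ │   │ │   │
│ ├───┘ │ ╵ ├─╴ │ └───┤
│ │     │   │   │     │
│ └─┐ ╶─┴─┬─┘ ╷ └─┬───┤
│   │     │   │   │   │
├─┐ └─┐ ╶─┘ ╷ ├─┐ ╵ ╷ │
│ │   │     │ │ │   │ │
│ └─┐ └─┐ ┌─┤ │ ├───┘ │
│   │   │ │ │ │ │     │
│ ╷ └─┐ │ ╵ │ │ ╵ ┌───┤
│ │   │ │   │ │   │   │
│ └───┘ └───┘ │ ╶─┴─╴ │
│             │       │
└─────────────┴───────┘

Shortest path A → P at (6, 1): 13 steps
Shortest path A → Q at (2, 8): 30 steps

P is closer (13 steps vs 30 steps).

Path to P:

┌───────┬─────────────┐
│A → → ↓│             │
├─────╴ │ ╷ ╶───┬───╴ │
│↓ ← ← ↲│ │     │     │
│ ┌───╴ │ └─┬─┐ └─────┤
│↓│     │   │ │       │
│ └─┬───┴─┐ │ └─┬───╴ │
│↓  │     │ │   │     │
│ ╷ ╵ ┌─┐ │ │ ╶─┤ ┌─╴ │
│↓│   │ │ │ │   │ │   │
│ ├───┘ │ ╵ ├─╴ │ └───┤
│↓│     │   │   │     │
│ └─┐ ╶─┴─┬─┘ ╷ └─┬───┤
│↳ P│     │   │   │   │
├─┐ └─┐ ╶─┘ ╷ ├─┐ ╵ ╷ │
│ │   │     │ │ │   │ │
│ └─┐ └─┐ ┌─┤ │ ├───┘ │
│   │   │ │ │ │ │     │
│ ╷ └─┐ │ ╵ │ │ ╵ ┌───┤
│ │   │ │   │ │   │   │
│ └───┘ └───┘ │ ╶─┴─╴ │
│             │       │
└─────────────┴───────┘

Path to Q:

┌───────┬─────────────┐
│A → → ↓│↱ ↓          │
├─────╴ │ ╷ ╶───┬───╴ │
│↓ ← ← ↲│↑│↳ → ↓│     │
│ ┌───╴ │ └─┬─┐ └─────┤
│↓│     │↑ ↰│ │↳ Q    │
│ └─┬───┴─┐ │ └─┬───╴ │
│↳ ↓│↱ → ↓│↑│   │     │
│ ╷ ╵ ┌─┐ │ │ ╶─┤ ┌─╴ │
│ │↳ ↑│ │↓│↑│   │ │   │
│ ├───┘ │ ╵ ├─╴ │ └───┤
│ │     │↳ ↑│   │     │
│ └─┐ ╶─┴─┬─┘ ╷ └─┬───┤
│   │     │   │   │   │
├─┐ └─┐ ╶─┘ ╷ ├─┐ ╵ ╷ │
│ │   │     │ │ │   │ │
│ └─┐ └─┐ ┌─┤ │ ├───┘ │
│   │   │ │ │ │ │     │
│ ╷ └─┐ │ ╵ │ │ ╵ ┌───┤
│ │   │ │   │ │   │   │
│ └───┘ └───┘ │ ╶─┴─╴ │
│             │       │
└─────────────┴───────┘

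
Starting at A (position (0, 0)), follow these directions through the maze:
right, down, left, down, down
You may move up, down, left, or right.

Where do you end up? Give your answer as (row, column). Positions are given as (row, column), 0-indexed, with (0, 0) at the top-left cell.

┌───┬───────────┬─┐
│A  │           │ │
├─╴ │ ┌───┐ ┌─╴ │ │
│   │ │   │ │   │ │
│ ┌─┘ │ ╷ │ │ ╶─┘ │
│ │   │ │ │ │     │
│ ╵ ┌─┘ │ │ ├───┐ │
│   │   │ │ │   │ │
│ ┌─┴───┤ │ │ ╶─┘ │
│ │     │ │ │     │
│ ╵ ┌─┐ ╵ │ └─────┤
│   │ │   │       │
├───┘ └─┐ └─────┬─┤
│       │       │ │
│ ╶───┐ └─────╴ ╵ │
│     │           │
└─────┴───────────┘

Following directions step by step:
Start: (0, 0)
  right: (0, 0) → (0, 1)
  down: (0, 1) → (1, 1)
  left: (1, 1) → (1, 0)
  down: (1, 0) → (2, 0)
  down: (2, 0) → (3, 0)
Final position: (3, 0)

Path taken:

┌───┬───────────┬─┐
│A ↓│           │ │
├─╴ │ ┌───┐ ┌─╴ │ │
│↓ ↲│ │   │ │   │ │
│ ┌─┘ │ ╷ │ │ ╶─┘ │
│↓│   │ │ │ │     │
│ ╵ ┌─┘ │ │ ├───┐ │
│B  │   │ │ │   │ │
│ ┌─┴───┤ │ │ ╶─┘ │
│ │     │ │ │     │
│ ╵ ┌─┐ ╵ │ └─────┤
│   │ │   │       │
├───┘ └─┐ └─────┬─┤
│       │       │ │
│ ╶───┐ └─────╴ ╵ │
│     │           │
└─────┴───────────┘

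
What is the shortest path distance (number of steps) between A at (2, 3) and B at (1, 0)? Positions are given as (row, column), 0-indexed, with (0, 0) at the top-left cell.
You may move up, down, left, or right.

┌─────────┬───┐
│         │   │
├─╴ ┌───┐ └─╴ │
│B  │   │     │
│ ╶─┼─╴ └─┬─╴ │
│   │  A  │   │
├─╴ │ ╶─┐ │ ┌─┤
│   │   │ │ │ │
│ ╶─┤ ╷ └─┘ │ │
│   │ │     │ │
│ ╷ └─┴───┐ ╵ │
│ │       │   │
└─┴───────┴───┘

Finding path from (2, 3) to (1, 0):
Path: (2,3) → (2,2) → (3,2) → (3,3) → (4,3) → (4,4) → (4,5) → (3,5) → (2,5) → (2,6) → (1,6) → (1,5) → (1,4) → (0,4) → (0,3) → (0,2) → (0,1) → (1,1) → (1,0)
Distance: 18 steps

Solution:

┌─────────┬───┐
│  ↓ ← ← ↰│   │
├─╴ ┌───┐ └─╴ │
│B ↲│   │↑ ← ↰│
│ ╶─┼─╴ └─┬─╴ │
│   │↓ A  │↱ ↑│
├─╴ │ ╶─┐ │ ┌─┤
│   │↳ ↓│ │↑│ │
│ ╶─┤ ╷ └─┘ │ │
│   │ │↳ → ↑│ │
│ ╷ └─┴───┐ ╵ │
│ │       │   │
└─┴───────┴───┘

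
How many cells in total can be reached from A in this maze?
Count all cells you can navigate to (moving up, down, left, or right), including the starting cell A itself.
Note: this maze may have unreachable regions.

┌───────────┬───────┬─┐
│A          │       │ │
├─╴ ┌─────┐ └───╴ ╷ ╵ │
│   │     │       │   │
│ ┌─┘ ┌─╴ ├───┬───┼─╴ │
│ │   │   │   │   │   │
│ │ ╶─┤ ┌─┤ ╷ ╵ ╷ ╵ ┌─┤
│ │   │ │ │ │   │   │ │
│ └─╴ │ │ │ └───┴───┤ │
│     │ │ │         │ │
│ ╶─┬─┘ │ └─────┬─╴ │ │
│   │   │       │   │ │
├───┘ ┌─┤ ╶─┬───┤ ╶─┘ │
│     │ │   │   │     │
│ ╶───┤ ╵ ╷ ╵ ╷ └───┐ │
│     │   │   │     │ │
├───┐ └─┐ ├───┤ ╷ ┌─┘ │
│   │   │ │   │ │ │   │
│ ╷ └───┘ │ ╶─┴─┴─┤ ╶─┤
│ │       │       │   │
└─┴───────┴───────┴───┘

Using BFS/flood-fill to find all reachable cells from A:
Maze size: 10 × 11 = 110 total cells
34 cell(s) are walled off and cannot be reached from A.
Reachable cells: 76

Reachable region (· marks reachable cells):

┌───────────┬───────┬─┐
│A · · · · ·│· · · ·│·│
├─╴ ┌─────┐ └───╴ ╷ ╵ │
│· ·│· · ·│· · · ·│· ·│
│ ┌─┘ ┌─╴ ├───┬───┼─╴ │
│·│· ·│· ·│· ·│· ·│· ·│
│ │ ╶─┤ ┌─┤ ╷ ╵ ╷ ╵ ┌─┤
│·│· ·│·│ │·│· ·│· ·│·│
│ └─╴ │ │ │ └───┴───┤ │
│· · ·│·│ │· · · · ·│·│
│ ╶─┬─┘ │ └─────┬─╴ │ │
│· ·│· ·│       │· ·│·│
├───┘ ┌─┤ ╶─┬───┤ ╶─┘ │
│· · ·│ │   │   │· · ·│
│ ╶───┤ ╵ ╷ ╵ ╷ └───┐ │
│· · ·│   │   │     │·│
├───┐ └─┐ ├───┤ ╷ ┌─┘ │
│   │· ·│ │   │ │ │· ·│
│ ╷ └───┘ │ ╶─┴─┴─┤ ╶─┤
│ │       │       │· ·│
└─┴───────┴───────┴───┘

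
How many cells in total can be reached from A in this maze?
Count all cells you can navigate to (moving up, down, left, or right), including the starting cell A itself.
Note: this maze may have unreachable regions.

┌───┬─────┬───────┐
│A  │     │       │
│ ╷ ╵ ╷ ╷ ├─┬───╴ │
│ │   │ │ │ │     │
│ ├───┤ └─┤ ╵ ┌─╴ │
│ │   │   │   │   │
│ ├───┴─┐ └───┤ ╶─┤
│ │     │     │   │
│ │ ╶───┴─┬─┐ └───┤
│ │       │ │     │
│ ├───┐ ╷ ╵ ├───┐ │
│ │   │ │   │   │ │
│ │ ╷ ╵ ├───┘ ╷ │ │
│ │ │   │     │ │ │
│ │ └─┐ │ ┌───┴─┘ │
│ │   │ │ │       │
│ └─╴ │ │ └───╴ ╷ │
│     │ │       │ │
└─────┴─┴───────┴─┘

Using BFS/flood-fill to find all reachable cells from A:
Maze size: 9 × 9 = 81 total cells
16 cell(s) are walled off and cannot be reached from A.
Reachable cells: 65

Reachable region (· marks reachable cells):

┌───┬─────┬───────┐
│A ·│· · ·│       │
│ ╷ ╵ ╷ ╷ ├─┬───╴ │
│·│· ·│·│·│ │     │
│ ├───┤ └─┤ ╵ ┌─╴ │
│·│   │· ·│   │   │
│ ├───┴─┐ └───┤ ╶─┤
│·│· · ·│· · ·│   │
│ │ ╶───┴─┬─┐ └───┤
│·│· · · ·│·│· · ·│
│ ├───┐ ╷ ╵ ├───┐ │
│·│· ·│·│· ·│· ·│·│
│ │ ╷ ╵ ├───┘ ╷ │ │
│·│·│· ·│· · ·│·│·│
│ │ └─┐ │ ┌───┴─┘ │
│·│· ·│·│·│· · · ·│
│ └─╴ │ │ └───╴ ╷ │
│· · ·│·│· · · ·│·│
└─────┴─┴───────┴─┘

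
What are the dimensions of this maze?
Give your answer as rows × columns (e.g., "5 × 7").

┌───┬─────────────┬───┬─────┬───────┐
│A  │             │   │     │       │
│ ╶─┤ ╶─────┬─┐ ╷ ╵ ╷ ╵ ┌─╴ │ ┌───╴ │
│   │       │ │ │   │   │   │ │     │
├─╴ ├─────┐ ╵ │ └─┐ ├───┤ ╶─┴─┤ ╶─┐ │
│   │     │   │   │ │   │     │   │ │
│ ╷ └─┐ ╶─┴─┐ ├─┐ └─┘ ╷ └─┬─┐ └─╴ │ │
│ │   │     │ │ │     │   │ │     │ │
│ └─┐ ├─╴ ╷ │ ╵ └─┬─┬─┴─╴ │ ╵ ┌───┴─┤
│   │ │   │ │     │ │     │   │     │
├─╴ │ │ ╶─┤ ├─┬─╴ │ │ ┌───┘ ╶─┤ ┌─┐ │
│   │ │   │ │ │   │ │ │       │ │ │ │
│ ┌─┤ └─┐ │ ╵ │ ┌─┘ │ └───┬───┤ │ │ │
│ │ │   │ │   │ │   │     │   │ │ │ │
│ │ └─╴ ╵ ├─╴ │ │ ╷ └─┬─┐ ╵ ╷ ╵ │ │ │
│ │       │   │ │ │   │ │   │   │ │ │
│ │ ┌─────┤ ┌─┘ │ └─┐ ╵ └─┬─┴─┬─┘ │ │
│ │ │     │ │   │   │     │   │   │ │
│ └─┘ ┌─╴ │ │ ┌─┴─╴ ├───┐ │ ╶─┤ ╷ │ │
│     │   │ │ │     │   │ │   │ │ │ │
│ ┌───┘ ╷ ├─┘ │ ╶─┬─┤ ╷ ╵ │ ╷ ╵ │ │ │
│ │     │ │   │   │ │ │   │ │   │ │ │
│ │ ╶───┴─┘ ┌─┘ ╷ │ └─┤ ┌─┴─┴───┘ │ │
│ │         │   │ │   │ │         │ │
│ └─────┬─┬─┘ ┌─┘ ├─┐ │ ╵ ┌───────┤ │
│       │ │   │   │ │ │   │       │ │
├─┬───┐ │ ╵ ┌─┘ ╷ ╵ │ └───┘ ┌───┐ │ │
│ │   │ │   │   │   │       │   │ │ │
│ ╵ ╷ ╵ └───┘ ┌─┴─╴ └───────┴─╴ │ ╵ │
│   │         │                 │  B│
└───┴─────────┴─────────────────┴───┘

Counting the maze dimensions:
Rows (vertical): 15
Columns (horizontal): 18
Dimensions: 15 × 18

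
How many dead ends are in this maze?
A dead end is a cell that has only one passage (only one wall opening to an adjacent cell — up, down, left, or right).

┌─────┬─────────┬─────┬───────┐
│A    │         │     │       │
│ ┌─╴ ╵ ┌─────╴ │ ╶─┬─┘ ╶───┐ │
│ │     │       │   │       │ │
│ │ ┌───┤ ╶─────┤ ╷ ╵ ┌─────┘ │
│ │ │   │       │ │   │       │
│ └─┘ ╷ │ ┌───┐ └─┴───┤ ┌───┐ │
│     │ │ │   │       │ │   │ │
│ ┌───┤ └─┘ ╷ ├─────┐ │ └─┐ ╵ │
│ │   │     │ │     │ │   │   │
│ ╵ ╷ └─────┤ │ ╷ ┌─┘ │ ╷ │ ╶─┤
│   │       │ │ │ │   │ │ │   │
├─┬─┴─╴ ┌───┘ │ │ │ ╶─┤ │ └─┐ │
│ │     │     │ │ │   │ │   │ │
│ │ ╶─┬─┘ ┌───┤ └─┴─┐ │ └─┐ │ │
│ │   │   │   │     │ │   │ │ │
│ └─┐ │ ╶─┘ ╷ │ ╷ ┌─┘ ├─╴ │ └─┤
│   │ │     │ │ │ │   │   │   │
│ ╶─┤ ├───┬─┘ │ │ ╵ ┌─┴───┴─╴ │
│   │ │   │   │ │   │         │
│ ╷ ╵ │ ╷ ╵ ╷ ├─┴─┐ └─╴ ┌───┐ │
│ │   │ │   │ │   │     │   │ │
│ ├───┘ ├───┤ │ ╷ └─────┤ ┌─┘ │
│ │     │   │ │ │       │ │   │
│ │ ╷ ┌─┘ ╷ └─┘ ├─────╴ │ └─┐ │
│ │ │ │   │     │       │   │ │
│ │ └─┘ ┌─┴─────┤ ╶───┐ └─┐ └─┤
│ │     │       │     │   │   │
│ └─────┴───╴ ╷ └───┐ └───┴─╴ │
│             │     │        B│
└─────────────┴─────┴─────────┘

Checking each cell for number of passages:

Dead ends found at positions:
  (0, 10)
  (1, 13)
  (2, 1)
  (2, 8)
  (3, 4)
  (3, 12)
  (4, 9)
  (5, 5)
  (6, 0)
  (6, 8)
  (7, 9)
  (7, 14)
  (8, 1)
  (8, 11)
  (9, 7)
  (9, 10)
  (10, 13)
  (11, 6)
  (11, 13)
  (12, 2)
  (12, 14)
  (13, 4)
  (13, 12)
  (14, 9)
Total dead ends: 24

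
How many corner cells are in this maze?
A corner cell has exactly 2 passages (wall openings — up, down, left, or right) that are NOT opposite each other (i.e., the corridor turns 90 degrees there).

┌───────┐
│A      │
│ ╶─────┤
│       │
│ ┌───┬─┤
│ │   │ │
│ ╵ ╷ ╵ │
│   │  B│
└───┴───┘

Counting corner cells (2 non-opposite passages):
Total corners: 7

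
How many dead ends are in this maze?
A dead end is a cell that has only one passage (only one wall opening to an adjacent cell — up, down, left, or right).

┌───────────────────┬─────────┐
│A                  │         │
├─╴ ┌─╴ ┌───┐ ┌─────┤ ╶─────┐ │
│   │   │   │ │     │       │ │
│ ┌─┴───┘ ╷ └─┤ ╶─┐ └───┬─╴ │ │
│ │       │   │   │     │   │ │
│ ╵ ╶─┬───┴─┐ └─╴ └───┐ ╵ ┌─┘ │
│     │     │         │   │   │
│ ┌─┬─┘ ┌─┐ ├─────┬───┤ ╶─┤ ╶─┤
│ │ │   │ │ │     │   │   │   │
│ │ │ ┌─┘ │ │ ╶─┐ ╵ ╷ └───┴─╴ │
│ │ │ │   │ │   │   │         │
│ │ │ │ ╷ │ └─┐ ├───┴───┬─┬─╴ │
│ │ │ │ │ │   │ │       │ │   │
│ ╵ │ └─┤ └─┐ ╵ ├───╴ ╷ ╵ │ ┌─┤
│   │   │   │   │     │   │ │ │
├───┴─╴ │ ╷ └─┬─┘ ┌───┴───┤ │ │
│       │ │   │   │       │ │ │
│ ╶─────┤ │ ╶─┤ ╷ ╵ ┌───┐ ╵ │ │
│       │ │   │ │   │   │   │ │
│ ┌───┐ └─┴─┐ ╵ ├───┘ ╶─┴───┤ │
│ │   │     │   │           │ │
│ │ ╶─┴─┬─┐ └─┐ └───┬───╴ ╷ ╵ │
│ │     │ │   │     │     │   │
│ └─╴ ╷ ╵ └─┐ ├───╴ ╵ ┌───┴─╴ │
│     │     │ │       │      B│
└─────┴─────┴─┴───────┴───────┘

Checking each cell for number of passages:

Dead ends found at positions:
  (0, 0)
  (0, 9)
  (1, 2)
  (1, 6)
  (3, 2)
  (3, 10)
  (4, 1)
  (4, 4)
  (4, 12)
  (6, 3)
  (6, 8)
  (6, 12)
  (7, 14)
  (8, 6)
  (9, 4)
  (9, 11)
  (10, 2)
  (10, 8)
  (11, 4)
  (12, 5)
  (12, 6)
  (12, 7)
  (12, 11)
Total dead ends: 23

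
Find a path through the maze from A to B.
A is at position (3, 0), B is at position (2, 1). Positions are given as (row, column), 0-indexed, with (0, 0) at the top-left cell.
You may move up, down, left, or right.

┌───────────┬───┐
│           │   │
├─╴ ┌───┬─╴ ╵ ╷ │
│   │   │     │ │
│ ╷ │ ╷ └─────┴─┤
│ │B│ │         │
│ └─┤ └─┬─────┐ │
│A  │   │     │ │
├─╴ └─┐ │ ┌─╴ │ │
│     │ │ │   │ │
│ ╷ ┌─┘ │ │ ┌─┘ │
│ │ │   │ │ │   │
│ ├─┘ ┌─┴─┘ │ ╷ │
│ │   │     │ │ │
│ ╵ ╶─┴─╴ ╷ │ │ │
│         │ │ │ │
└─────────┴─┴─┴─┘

Finding the shortest path from (3, 0) to (2, 1):
Path length: 4 steps
Directions: up → up → right → down

Solution:

┌───────────┬───┐
│           │   │
├─╴ ┌───┬─╴ ╵ ╷ │
│↱ ↓│   │     │ │
│ ╷ │ ╷ └─────┴─┤
│↑│B│ │         │
│ └─┤ └─┬─────┐ │
│A  │   │     │ │
├─╴ └─┐ │ ┌─╴ │ │
│     │ │ │   │ │
│ ╷ ┌─┘ │ │ ┌─┘ │
│ │ │   │ │ │   │
│ ├─┘ ┌─┴─┘ │ ╷ │
│ │   │     │ │ │
│ ╵ ╶─┴─╴ ╷ │ │ │
│         │ │ │ │
└─────────┴─┴─┴─┘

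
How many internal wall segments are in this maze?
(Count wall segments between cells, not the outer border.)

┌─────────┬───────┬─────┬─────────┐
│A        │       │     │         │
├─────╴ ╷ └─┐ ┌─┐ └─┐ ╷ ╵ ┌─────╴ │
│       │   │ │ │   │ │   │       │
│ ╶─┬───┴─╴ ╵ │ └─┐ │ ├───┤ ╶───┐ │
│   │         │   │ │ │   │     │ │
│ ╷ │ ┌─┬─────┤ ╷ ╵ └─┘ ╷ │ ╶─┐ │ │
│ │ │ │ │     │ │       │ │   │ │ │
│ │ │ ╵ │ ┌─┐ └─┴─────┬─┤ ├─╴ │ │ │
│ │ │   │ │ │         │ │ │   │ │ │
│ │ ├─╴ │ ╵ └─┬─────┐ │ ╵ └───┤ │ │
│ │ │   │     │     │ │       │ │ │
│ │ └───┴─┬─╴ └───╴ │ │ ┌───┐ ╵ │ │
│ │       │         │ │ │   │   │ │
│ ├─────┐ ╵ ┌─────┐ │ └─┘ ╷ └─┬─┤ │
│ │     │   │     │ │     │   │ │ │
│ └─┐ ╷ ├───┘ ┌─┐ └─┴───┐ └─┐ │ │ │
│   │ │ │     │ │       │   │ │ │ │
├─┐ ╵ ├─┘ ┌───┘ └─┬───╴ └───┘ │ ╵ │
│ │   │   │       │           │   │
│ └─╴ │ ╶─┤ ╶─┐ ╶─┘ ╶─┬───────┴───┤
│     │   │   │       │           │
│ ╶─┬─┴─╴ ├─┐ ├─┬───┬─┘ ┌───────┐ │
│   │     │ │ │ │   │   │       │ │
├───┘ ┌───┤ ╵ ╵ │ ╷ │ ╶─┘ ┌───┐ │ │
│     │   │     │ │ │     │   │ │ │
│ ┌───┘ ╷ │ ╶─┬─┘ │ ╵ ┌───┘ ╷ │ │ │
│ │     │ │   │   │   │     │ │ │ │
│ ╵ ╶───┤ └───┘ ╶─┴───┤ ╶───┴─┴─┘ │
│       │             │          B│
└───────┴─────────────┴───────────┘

Counting internal wall segments:
Total internal walls: 224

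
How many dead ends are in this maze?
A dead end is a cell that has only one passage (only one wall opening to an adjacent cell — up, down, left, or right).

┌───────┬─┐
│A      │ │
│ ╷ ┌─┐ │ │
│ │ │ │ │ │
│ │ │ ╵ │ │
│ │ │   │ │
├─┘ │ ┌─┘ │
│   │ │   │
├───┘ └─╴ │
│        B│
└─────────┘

Checking each cell for number of passages:

Dead ends found at positions:
  (0, 4)
  (1, 2)
  (2, 0)
  (3, 0)
  (3, 3)
  (4, 0)
Total dead ends: 6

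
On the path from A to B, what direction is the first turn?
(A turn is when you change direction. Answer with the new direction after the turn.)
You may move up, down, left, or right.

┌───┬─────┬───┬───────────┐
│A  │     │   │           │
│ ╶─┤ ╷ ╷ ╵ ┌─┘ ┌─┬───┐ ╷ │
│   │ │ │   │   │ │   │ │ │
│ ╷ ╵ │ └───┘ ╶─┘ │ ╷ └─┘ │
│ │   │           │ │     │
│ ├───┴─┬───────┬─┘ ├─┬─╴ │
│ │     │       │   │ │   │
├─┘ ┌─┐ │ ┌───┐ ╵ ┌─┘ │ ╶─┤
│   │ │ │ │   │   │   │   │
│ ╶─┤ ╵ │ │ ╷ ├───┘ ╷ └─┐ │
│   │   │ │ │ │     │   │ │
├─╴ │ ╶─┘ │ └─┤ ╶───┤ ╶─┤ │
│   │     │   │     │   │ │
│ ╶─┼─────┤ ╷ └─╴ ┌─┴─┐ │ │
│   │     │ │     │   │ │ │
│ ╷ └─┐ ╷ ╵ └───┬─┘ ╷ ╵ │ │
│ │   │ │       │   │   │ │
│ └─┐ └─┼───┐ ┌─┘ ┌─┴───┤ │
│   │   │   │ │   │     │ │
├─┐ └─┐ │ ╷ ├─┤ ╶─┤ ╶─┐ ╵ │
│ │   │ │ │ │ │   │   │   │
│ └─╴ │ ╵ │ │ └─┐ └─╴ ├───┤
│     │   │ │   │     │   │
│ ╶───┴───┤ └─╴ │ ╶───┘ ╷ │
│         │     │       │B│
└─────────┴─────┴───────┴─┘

Directions: down, right, down, right, up, up, right, down, down, right, right, right, up, right, up, right, right, right, right, right, down, down, down, left, down, right, down, down, down, down, down, down, left, up, left, left, down, right, down, left, left, down, right, right, right, up, right, down
First turn direction: right

Solution:

┌───┬─────┬───┬───────────┐
│A  │↱ ↓  │   │↱ → → → → ↓│
│ ╶─┤ ╷ ╷ ╵ ┌─┘ ┌─┬───┐ ╷ │
│↳ ↓│↑│↓│   │↱ ↑│ │   │ │↓│
│ ╷ ╵ │ └───┘ ╶─┘ │ ╷ └─┘ │
│ │↳ ↑│↳ → → ↑    │ │    ↓│
│ ├───┴─┬───────┬─┘ ├─┬─╴ │
│ │     │       │   │ │↓ ↲│
├─┘ ┌─┐ │ ┌───┐ ╵ ┌─┘ │ ╶─┤
│   │ │ │ │   │   │   │↳ ↓│
│ ╶─┤ ╵ │ │ ╷ ├───┘ ╷ └─┐ │
│   │   │ │ │ │     │   │↓│
├─╴ │ ╶─┘ │ └─┤ ╶───┤ ╶─┤ │
│   │     │   │     │   │↓│
│ ╶─┼─────┤ ╷ └─╴ ┌─┴─┐ │ │
│   │     │ │     │   │ │↓│
│ ╷ └─┐ ╷ ╵ └───┬─┘ ╷ ╵ │ │
│ │   │ │       │   │   │↓│
│ └─┐ └─┼───┐ ┌─┘ ┌─┴───┤ │
│   │   │   │ │   │↓ ← ↰│↓│
├─┐ └─┐ │ ╷ ├─┤ ╶─┤ ╶─┐ ╵ │
│ │   │ │ │ │ │   │↳ ↓│↑ ↲│
│ └─╴ │ ╵ │ │ └─┐ └─╴ ├───┤
│     │   │ │   │↓ ← ↲│↱ ↓│
│ ╶───┴───┤ └─╴ │ ╶───┘ ╷ │
│         │     │↳ → → ↑│B│
└─────────┴─────┴───────┴─┘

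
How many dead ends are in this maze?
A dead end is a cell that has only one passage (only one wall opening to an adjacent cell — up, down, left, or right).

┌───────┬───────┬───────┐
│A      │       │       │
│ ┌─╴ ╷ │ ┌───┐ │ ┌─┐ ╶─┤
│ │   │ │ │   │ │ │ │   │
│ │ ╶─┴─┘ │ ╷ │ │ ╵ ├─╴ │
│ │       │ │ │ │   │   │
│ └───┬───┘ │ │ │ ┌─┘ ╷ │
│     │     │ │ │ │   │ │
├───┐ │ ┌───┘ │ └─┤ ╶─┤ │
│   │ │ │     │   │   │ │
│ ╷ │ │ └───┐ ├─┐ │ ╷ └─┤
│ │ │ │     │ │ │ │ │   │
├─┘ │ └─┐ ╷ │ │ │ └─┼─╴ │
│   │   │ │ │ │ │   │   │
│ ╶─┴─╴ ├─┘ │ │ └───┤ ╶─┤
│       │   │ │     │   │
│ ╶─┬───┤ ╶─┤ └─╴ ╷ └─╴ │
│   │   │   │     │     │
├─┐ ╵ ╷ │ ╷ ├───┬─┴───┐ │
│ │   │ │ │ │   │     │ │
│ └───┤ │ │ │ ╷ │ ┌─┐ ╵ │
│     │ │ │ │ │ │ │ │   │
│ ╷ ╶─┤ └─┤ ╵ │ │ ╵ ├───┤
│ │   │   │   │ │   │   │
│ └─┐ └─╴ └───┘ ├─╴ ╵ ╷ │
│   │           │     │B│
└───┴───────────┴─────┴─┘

Checking each cell for number of passages:

Dead ends found at positions:
  (0, 11)
  (1, 3)
  (1, 9)
  (3, 8)
  (4, 4)
  (4, 11)
  (5, 0)
  (5, 7)
  (5, 9)
  (6, 4)
  (6, 9)
  (9, 0)
  (10, 2)
  (10, 4)
  (10, 9)
  (12, 1)
  (12, 8)
  (12, 11)
Total dead ends: 18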